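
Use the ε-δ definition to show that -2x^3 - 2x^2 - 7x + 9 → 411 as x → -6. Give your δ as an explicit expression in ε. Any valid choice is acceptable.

Let ε > 0 be given. We want δ > 0 such that 0 < |x + 6| < δ implies |(-2x^3 - 2x^2 - 7x + 9) − 411| < ε.
(-2x^3 - 2x^2 - 7x + 9) − 411 = -2x^3 - 2x^2 - 7x - 402 = (x + 6)(-2x^2 + 10x - 67).
So |(-2x^3 - 2x^2 - 7x + 9) − 411| = |x + 6|·|-2x^2 + 10x - 67|.
Require δ ≤ 2. Then |x + 6| < 2 gives |x| < 8, and by the triangle inequality |-2x^2 + 10x - 67| ≤ 2·8^2 + 10·8 + 67 = 275.
Hence |(-2x^3 - 2x^2 - 7x + 9) − 411| ≤ 275|x + 6| < ε provided |x + 6| < ε/275.
Choosing δ = min(2, ε/275) ensures both conditions, hence |(-2x^3 - 2x^2 - 7x + 9) − 411| < ε.

δ = min(2, ε/275)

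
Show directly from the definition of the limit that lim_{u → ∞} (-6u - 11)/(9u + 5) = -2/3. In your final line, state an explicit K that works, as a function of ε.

Fix ε > 0. We seek K > 0 such that u > K implies |(-6u - 11)/(9u + 5) + 2/3| < ε.
(-6u - 11)/(9u + 5) + 2/3 = (9(-6u - 11) − (-6)(9u + 5)) / (9(9u + 5)) = -69/(9(9u + 5)).
For u > 0 we have 9u + 5 > 9u, so |(-6u - 11)/(9u + 5) + 2/3| = 69/(9(9u + 5)) < 69/(9·9u) = (23/27)/u.
Thus |(-6u - 11)/(9u + 5) + 2/3| < ε whenever u > (23/27)/ε.
Take K = (23/27)/ε. If u > K then |(-6u - 11)/(9u + 5) + 2/3| < (23/27)/u < ε.

K = (23/27)/ε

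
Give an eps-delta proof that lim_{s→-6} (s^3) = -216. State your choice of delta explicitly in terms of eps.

delta = min(1, eps/127)

Fix eps > 0. We seek delta > 0 with 0 < |s + 6| < delta ⇒ |s^3 + 216| < eps.
Factor: s^3 + 216 = (s + 6)(s^2 - 6s + 36), so |s^3 + 216| = |s + 6|·|s^2 - 6s + 36|.
Impose delta ≤ 1 so that |s| < 7; then |s^2 - 6s + 36| ≤ 127.
Hence |s^3 + 216| ≤ 127|s + 6|, which is < eps once |s + 6| < eps/127.
Take delta = min(1, eps/127). If 0 < |s + 6| < delta then both bounds hold and |s^3 + 216| ≤ 127|s + 6| < 127·(eps/127) = eps.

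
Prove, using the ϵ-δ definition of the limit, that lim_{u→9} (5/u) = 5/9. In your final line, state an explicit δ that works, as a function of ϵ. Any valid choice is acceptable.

Let ϵ > 0. We seek δ > 0 such that 0 < |u − 9| < δ implies |5/u − (5/9)| < ϵ.
|5/u − (5/9)| = 5·|9 − u|/(9·|u|) = 5|u − 9|/(9|u|).
Restrict δ ≤ 9/2. Then |u − 9| < 9/2 gives |u| > 9/2, so 9|u| > 81/2.
Then |5/u − (5/9)| < 5|u − 9|/(81/2), which is < ϵ when |u − 9| < (81/10)ϵ.
Take δ = min(9/2, (81/10)ϵ). Then 0 < |u − 9| < δ gives both |u − 9| < 9/2 and |u − 9| < (81/10)ϵ, so |5/u − (5/9)| < ϵ.

δ = min(9/2, (81/10)ϵ)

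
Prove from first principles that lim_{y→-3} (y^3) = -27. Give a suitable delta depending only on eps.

Suppose eps > 0. We seek delta > 0 with 0 < |y + 3| < delta ⇒ |y^3 + 27| < eps.
Factor: y^3 + 27 = (y + 3)(y^2 - 3y + 9), so |y^3 + 27| = |y + 3|·|y^2 - 3y + 9|.
Impose delta ≤ 1 so that |y| < 4; then |y^2 - 3y + 9| ≤ 37.
Hence |y^3 + 27| ≤ 37|y + 3|, which is < eps once |y + 3| < eps/37.
Take delta = min(1, eps/37). If 0 < |y + 3| < delta then both bounds hold and |y^3 + 27| ≤ 37|y + 3| < 37·(eps/37) = eps.

delta = min(1, eps/37)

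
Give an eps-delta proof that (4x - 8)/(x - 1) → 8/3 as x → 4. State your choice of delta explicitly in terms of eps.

delta = min(3/2, (9/8)eps)

Fix eps > 0. We want delta > 0 with 0 < |x − 4| < delta ⇒ |(4x - 8)/(x - 1) − (8/3)| < eps.
Combining over a common denominator, (4x - 8)/(x - 1) − (8/3) = [(4x - 8)·3 − 8·(x - 1)] / [3·(x - 1)] = 4(x − 4) / (3(x - 1)).
So |(4x - 8)/(x - 1) − (8/3)| = 4|x − 4| / (3·|x − 1|).
Restrict delta ≤ 3/2. Then |x − 4| < 3/2 gives |x − 1| = |(x − 4) + 3| ≥ 3 − 3/2 = 3/2.
Hence |(4x - 8)/(x - 1) − (8/3)| < 4|x − 4|/(3·(3/2)) = (8/9)|x − 4|, which is < eps once |x − 4| < (9/8)eps.
Take delta = min(3/2, (9/8)eps). Then 0 < |x − 4| < delta forces both bounds, so |(4x - 8)/(x - 1) − (8/3)| < eps.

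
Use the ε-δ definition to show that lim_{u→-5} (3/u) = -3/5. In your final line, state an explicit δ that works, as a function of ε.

δ = min(5/2, (25/6)ε)

Let ε > 0 be given. We seek δ > 0 such that 0 < |u + 5| < δ implies |3/u + 3/5| < ε.
|3/u + 3/5| = 3·|-5 − u|/(5·|u|) = 3|u + 5|/(5|u|).
Restrict δ ≤ 5/2. Then |u + 5| < 5/2 gives |u| > 5/2, so 5|u| > 25/2.
Then |3/u + 3/5| < 3|u + 5|/(25/2), which is < ε when |u + 5| < (25/6)ε.
Take δ = min(5/2, (25/6)ε). Then 0 < |u + 5| < δ gives both |u + 5| < 5/2 and |u + 5| < (25/6)ε, so |3/u + 3/5| < ε.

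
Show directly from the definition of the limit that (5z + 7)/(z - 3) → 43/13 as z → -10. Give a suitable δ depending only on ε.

Let ε > 0 be given. We want δ > 0 with 0 < |z + 10| < δ ⇒ |(5z + 7)/(z - 3) − (43/13)| < ε.
Combining over a common denominator, (5z + 7)/(z - 3) − (43/13) = [(5z + 7)·(-13) − (-43)·(z - 3)] / [(-13)·(z - 3)] = -22(z + 10) / ((-13)(z - 3)).
So |(5z + 7)/(z - 3) − (43/13)| = 22|z + 10| / (13·|z − 3|).
Restrict δ ≤ 13/2. Then |z + 10| < 13/2 gives |z − 3| = |(z + 10) + (-13)| ≥ 13 − 13/2 = 13/2.
Hence |(5z + 7)/(z - 3) − (43/13)| < 22|z + 10|/(13·(13/2)) = (44/169)|z + 10|, which is < ε once |z + 10| < (169/44)ε.
Take δ = min(13/2, (169/44)ε). Then 0 < |z + 10| < δ forces both bounds, so |(5z + 7)/(z - 3) − (43/13)| < ε.

δ = min(13/2, (169/44)ε)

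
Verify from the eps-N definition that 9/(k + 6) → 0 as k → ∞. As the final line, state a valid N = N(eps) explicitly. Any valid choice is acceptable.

N = 9/eps

Suppose eps > 0. For k ≥ 1, |9/(k + 6) − 0| = 9/(k + 6) ≤ 9/k.
We need 9/k < eps, i.e. k > 9/eps.
Take N = 9/eps. If k > N then |9/(k + 6)| ≤ 9/k < eps.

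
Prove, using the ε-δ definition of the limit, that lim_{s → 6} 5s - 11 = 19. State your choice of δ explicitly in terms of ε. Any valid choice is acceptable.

Suppose ε > 0. We need δ > 0 so that 0 < |s − 6| < δ implies |(5s - 11) − 19| < ε.
Since (5s - 11) − 19 = 5(s − 6), we have |(5s - 11) − 19| = 5|s − 6|.
Thus it suffices that |s − 6| < ε/5.
Take δ = ε/5. If 0 < |s − 6| < δ then |(5s - 11) − 19| = 5|s − 6| < 5·(ε/5) = ε.

δ = ε/5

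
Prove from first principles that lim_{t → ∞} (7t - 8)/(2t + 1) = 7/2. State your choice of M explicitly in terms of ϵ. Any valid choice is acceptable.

M = (23/4)/ϵ

Suppose ϵ > 0. We seek M > 0 such that t > M implies |(7t - 8)/(2t + 1) − (7/2)| < ϵ.
(7t - 8)/(2t + 1) − (7/2) = (2(7t - 8) − 7(2t + 1)) / (2(2t + 1)) = -23/(2(2t + 1)).
For t > 0 we have 2t + 1 > 2t, so |(7t - 8)/(2t + 1) − (7/2)| = 23/(2(2t + 1)) < 23/(2·2t) = (23/4)/t.
Thus |(7t - 8)/(2t + 1) − (7/2)| < ϵ whenever t > (23/4)/ϵ.
Take M = (23/4)/ϵ. If t > M then |(7t - 8)/(2t + 1) − (7/2)| < (23/4)/t < ϵ.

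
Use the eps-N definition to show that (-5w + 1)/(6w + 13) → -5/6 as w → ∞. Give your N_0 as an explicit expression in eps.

N_0 = (71/36)/eps

Fix eps > 0. We seek N_0 > 0 such that w > N_0 implies |(-5w + 1)/(6w + 13) + 5/6| < eps.
(-5w + 1)/(6w + 13) + 5/6 = (6(-5w + 1) − (-5)(6w + 13)) / (6(6w + 13)) = 71/(6(6w + 13)).
For w > 0 we have 6w + 13 > 6w, so |(-5w + 1)/(6w + 13) + 5/6| = 71/(6(6w + 13)) < 71/(6·6w) = (71/36)/w.
Thus |(-5w + 1)/(6w + 13) + 5/6| < eps whenever w > (71/36)/eps.
Take N_0 = (71/36)/eps. If w > N_0 then |(-5w + 1)/(6w + 13) + 5/6| < (71/36)/w < eps.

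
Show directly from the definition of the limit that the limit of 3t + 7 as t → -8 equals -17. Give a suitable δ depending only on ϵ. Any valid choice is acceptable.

Suppose ϵ > 0. We need δ > 0 so that 0 < |t + 8| < δ implies |(3t + 7) + 17| < ϵ.
Since (3t + 7) + 17 = 3(t + 8), we have |(3t + 7) + 17| = 3|t + 8|.
Thus it suffices that |t + 8| < ϵ/3.
Take δ = ϵ/3. If 0 < |t + 8| < δ then |(3t + 7) + 17| = 3|t + 8| < 3·(ϵ/3) = ϵ.

δ = ϵ/3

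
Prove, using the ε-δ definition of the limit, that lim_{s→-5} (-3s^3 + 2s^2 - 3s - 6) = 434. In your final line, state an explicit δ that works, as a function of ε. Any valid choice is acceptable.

δ = min(1, ε/298)

Fix ε > 0. We want δ > 0 such that 0 < |s + 5| < δ implies |(-3s^3 + 2s^2 - 3s - 6) − 434| < ε.
(-3s^3 + 2s^2 - 3s - 6) − 434 = -3s^3 + 2s^2 - 3s - 440 = (s + 5)(-3s^2 + 17s - 88).
So |(-3s^3 + 2s^2 - 3s - 6) − 434| = |s + 5|·|-3s^2 + 17s - 88|.
Require δ ≤ 1. Then |s + 5| < 1 gives |s| < 6, and by the triangle inequality |-3s^2 + 17s - 88| ≤ 3·6^2 + 17·6 + 88 = 298.
Hence |(-3s^3 + 2s^2 - 3s - 6) − 434| ≤ 298|s + 5| < ε provided |s + 5| < ε/298.
Take δ = min(1, ε/298). Then 0 < |s + 5| < δ gives both |s + 5| < 1 and |s + 5| < ε/298, so |(-3s^3 + 2s^2 - 3s - 6) − 434| < ε.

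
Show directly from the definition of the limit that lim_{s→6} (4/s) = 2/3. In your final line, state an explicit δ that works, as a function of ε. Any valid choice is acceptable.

δ = min(3, (9/2)ε)

Suppose ε > 0. We seek δ > 0 such that 0 < |s − 6| < δ implies |4/s − (2/3)| < ε.
|4/s − (2/3)| = 4·|6 − s|/(6·|s|) = 4|s − 6|/(6|s|).
Require δ ≤ 3 so that |s| > 6 − 3 = 3, hence 6|s| > 18.
Then |4/s − (2/3)| < 4|s − 6|/18, which is < ε when |s − 6| < (9/2)ε.
Take δ = min(3, (9/2)ε). Then 0 < |s − 6| < δ gives both |s − 6| < 3 and |s − 6| < (9/2)ε, so |4/s − (2/3)| < ε.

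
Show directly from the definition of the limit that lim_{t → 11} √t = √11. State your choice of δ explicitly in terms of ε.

Fix ε > 0. We want δ > 0 such that 0 < |t − 11| < δ implies |√t − √11| < ε.
Rationalise: √t − √11 = (t − 11)/(√t + √11), so |√t − √11| = |t − 11|/(√t + √11).
Restrict δ ≤ 11 so that |t − 11| < 11 forces t > 0, and then √t + √11 > √11.
Hence |√t − √11| < |t − 11|/√11, which is < ε once |t − 11| < √11·ε.
Take δ = min(11, √11·ε). If 0 < |t − 11| < δ then t > 0 and |√t − √11| < |t − 11|/√11 < ε.

δ = min(11, √11·ε)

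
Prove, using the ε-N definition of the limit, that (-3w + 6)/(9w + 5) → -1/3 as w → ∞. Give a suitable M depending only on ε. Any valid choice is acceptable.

M = (23/27)/ε

Suppose ε > 0. We seek M > 0 such that w > M implies |(-3w + 6)/(9w + 5) + 1/3| < ε.
(-3w + 6)/(9w + 5) + 1/3 = (9(-3w + 6) − (-3)(9w + 5)) / (9(9w + 5)) = 69/(9(9w + 5)).
For w > 0 we have 9w + 5 > 9w, so |(-3w + 6)/(9w + 5) + 1/3| = 69/(9(9w + 5)) < 69/(9·9w) = (23/27)/w.
Thus |(-3w + 6)/(9w + 5) + 1/3| < ε whenever w > (23/27)/ε.
Take M = (23/27)/ε. If w > M then |(-3w + 6)/(9w + 5) + 1/3| < (23/27)/w < ε.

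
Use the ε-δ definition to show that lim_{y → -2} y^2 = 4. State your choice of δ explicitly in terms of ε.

Fix ε > 0. We seek δ > 0 with 0 < |y + 2| < δ ⇒ |y^2 − 4| < ε.
Factor: y^2 − 4 = (y + 2)(y - 2), so |y^2 − 4| = |y + 2|·|y - 2|.
Impose δ ≤ 1 so that |y| < 3; then |y - 2| ≤ 5.
Hence |y^2 − 4| ≤ 5|y + 2|, which is < ε once |y + 2| < ε/5.
Take δ = min(1, ε/5). If 0 < |y + 2| < δ then both bounds hold and |y^2 − 4| ≤ 5|y + 2| < 5·(ε/5) = ε.

δ = min(1, ε/5)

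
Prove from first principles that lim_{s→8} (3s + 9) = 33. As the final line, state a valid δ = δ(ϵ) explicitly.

Suppose ϵ > 0. We need δ > 0 so that 0 < |s − 8| < δ implies |(3s + 9) − 33| < ϵ.
|(3s + 9) − 33| = |3s - 24| = 3|s − 8|.
So 3|s − 8| < ϵ exactly when |s − 8| < ϵ/3.
Choosing δ = ϵ/3 gives |(3s + 9) − 33| = 3|s − 8| < ϵ whenever |s − 8| < δ.

δ = ϵ/3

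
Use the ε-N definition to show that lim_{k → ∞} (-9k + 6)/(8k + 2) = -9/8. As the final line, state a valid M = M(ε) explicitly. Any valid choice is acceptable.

M = (33/32)/ε

Fix ε > 0. For k ≥ 1, |(-9k + 6)/(8k + 2) + 9/8| = |66|/(8(8k + 2)) = 66/(8(8k + 2)).
Since 8k + 2 ≥ 8k for k ≥ 1, this is ≤ 66/(8·8k) = (33/32)/k.
So |(-9k + 6)/(8k + 2) + 9/8| < ε whenever k > (33/32)/ε.
Take M = (33/32)/ε. If k > M then |(-9k + 6)/(8k + 2) + 9/8| ≤ (33/32)/k < ε.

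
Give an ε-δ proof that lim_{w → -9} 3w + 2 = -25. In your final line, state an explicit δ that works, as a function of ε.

Suppose ε > 0. We need δ > 0 so that 0 < |w + 9| < δ implies |(3w + 2) + 25| < ε.
|(3w + 2) + 25| = |3w + 27| = 3|w + 9|.
Thus it suffices that |w + 9| < ε/3.
Choosing δ = ε/3 gives |(3w + 2) + 25| = 3|w + 9| < ε whenever |w + 9| < δ.

δ = ε/3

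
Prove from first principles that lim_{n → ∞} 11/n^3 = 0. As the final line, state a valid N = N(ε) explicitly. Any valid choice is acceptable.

Fix ε > 0. For n ≥ 1, |11/n^3 − 0| = 11/n^3.
11/n^3 < ε ⇔ n^3 > 11/ε ⇔ n > (11/ε)^{1/3}.
Take N = (11/ε)^{1/3}. Then n > N implies 11/n^3 < ε.

N = (11/ε)^{1/3}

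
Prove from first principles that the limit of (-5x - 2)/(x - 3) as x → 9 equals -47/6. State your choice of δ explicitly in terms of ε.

δ = min(3, (18/17)ε)

Let ε > 0 be given. We want δ > 0 with 0 < |x − 9| < δ ⇒ |(-5x - 2)/(x - 3) + 47/6| < ε.
Combining over a common denominator, (-5x - 2)/(x - 3) + 47/6 = [(-5x - 2)·6 − (-47)·(x - 3)] / [6·(x - 3)] = 17(x − 9) / (6(x - 3)).
So |(-5x - 2)/(x - 3) + 47/6| = 17|x − 9| / (6·|x − 3|).
Restrict δ ≤ 3. Then |x − 9| < 3 gives |x − 3| = |(x − 9) + 6| ≥ 6 − 3 = 3.
Hence |(-5x - 2)/(x - 3) + 47/6| < 17|x − 9|/(6·3) = (17/18)|x − 9|, which is < ε once |x − 9| < (18/17)ε.
Take δ = min(3, (18/17)ε). Then 0 < |x − 9| < δ forces both bounds, so |(-5x - 2)/(x - 3) + 47/6| < ε.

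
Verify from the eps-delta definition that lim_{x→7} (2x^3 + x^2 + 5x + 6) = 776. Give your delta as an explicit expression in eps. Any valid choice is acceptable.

Suppose eps > 0. We want delta > 0 such that 0 < |x − 7| < delta implies |(2x^3 + x^2 + 5x + 6) − 776| < eps.
(2x^3 + x^2 + 5x + 6) − 776 = 2x^3 + x^2 + 5x - 770 = (x − 7)(2x^2 + 15x + 110).
So |(2x^3 + x^2 + 5x + 6) − 776| = |x − 7|·|2x^2 + 15x + 110|.
Require delta ≤ 1. Then |x − 7| < 1 gives |x| < 8, and by the triangle inequality |2x^2 + 15x + 110| ≤ 2·8^2 + 15·8 + 110 = 358.
Hence |(2x^3 + x^2 + 5x + 6) − 776| ≤ 358|x − 7| < eps provided |x − 7| < eps/358.
Choosing delta = min(1, eps/358) ensures both conditions, hence |(2x^3 + x^2 + 5x + 6) − 776| < eps.

delta = min(1, eps/358)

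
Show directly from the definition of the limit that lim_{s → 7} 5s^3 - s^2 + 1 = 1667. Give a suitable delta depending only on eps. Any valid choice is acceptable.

delta = min(1, eps/830)

Let eps > 0. We want delta > 0 such that 0 < |s − 7| < delta implies |(5s^3 - s^2 + 1) − 1667| < eps.
(5s^3 - s^2 + 1) − 1667 = 5s^3 - s^2 - 1666 = (s − 7)(5s^2 + 34s + 238).
So |(5s^3 - s^2 + 1) − 1667| = |s − 7|·|5s^2 + 34s + 238|.
Assume first that |s − 7| < 1, so |s| < 8. Then |5s^2 + 34s + 238| ≤ 5·8^2 + 34·8 + 238 = 830.
Hence |(5s^3 - s^2 + 1) − 1667| ≤ 830|s − 7| < eps provided |s − 7| < eps/830.
Choosing delta = min(1, eps/830) ensures both conditions, hence |(5s^3 - s^2 + 1) − 1667| < eps.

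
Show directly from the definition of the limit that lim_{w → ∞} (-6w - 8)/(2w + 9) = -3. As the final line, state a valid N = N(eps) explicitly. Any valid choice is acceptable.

N = (19/2)/eps

Let eps > 0. We seek N > 0 such that w > N implies |(-6w - 8)/(2w + 9) + 3| < eps.
(-6w - 8)/(2w + 9) + 3 = (2(-6w - 8) − (-6)(2w + 9)) / (2(2w + 9)) = 38/(2(2w + 9)).
For w > 0 we have 2w + 9 > 2w, so |(-6w - 8)/(2w + 9) + 3| = 38/(2(2w + 9)) < 38/(2·2w) = (19/2)/w.
Thus |(-6w - 8)/(2w + 9) + 3| < eps whenever w > (19/2)/eps.
Take N = (19/2)/eps. If w > N then |(-6w - 8)/(2w + 9) + 3| < (19/2)/w < eps.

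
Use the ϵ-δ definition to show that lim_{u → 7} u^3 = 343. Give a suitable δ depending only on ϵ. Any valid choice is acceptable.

Let ϵ > 0 be given. We seek δ > 0 with 0 < |u − 7| < δ ⇒ |u^3 − 343| < ϵ.
Factor: u^3 − 343 = (u − 7)(u^2 + 7u + 49), so |u^3 − 343| = |u − 7|·|u^2 + 7u + 49|.
Impose δ ≤ 1 so that |u| < 8; then |u^2 + 7u + 49| ≤ 169.
Hence |u^3 − 343| ≤ 169|u − 7|, which is < ϵ once |u − 7| < ϵ/169.
Take δ = min(1, ϵ/169). If 0 < |u − 7| < δ then both bounds hold and |u^3 − 343| ≤ 169|u − 7| < 169·(ϵ/169) = ϵ.

δ = min(1, ϵ/169)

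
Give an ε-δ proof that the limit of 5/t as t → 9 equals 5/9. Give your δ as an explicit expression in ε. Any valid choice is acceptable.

δ = min(9/2, (81/10)ε)

Let ε > 0. We seek δ > 0 such that 0 < |t − 9| < δ implies |5/t − (5/9)| < ε.
|5/t − (5/9)| = 5·|9 − t|/(9·|t|) = 5|t − 9|/(9|t|).
Restrict δ ≤ 9/2. Then |t − 9| < 9/2 gives |t| > 9/2, so 9|t| > 81/2.
Then |5/t − (5/9)| < 5|t − 9|/(81/2), which is < ε when |t − 9| < (81/10)ε.
Take δ = min(9/2, (81/10)ε). Then 0 < |t − 9| < δ gives both |t − 9| < 9/2 and |t − 9| < (81/10)ε, so |5/t − (5/9)| < ε.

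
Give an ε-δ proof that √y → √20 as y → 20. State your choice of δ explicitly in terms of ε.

Let ε > 0. We want δ > 0 such that 0 < |y − 20| < δ implies |√y − √20| < ε.
Rationalise: √y − √20 = (y − 20)/(√y + √20), so |√y − √20| = |y − 20|/(√y + √20).
Restrict δ ≤ 20 so that |y − 20| < 20 forces y > 0, and then √y + √20 > √20.
Hence |√y − √20| < |y − 20|/√20, which is < ε once |y − 20| < √20·ε.
Take δ = min(20, √20·ε). If 0 < |y − 20| < δ then y > 0 and |√y − √20| < |y − 20|/√20 < ε.

δ = min(20, √20·ε)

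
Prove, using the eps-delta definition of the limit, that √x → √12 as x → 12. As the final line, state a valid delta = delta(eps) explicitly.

delta = min(12, √12·eps)

Fix eps > 0. We want delta > 0 such that 0 < |x − 12| < delta implies |√x − √12| < eps.
Multiplying by the conjugate, |√x − √12| = |x − 12|/(√x + √12).
Restrict delta ≤ 12 so that |x − 12| < 12 forces x > 0, and then √x + √12 > √12.
Hence |√x − √12| < |x − 12|/√12, which is < eps once |x − 12| < √12·eps.
Take delta = min(12, √12·eps). If 0 < |x − 12| < delta then x > 0 and |√x − √12| < |x − 12|/√12 < eps.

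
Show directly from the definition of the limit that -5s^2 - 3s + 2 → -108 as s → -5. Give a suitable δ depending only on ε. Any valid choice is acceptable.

Let ε > 0 be given. We want δ > 0 such that 0 < |s + 5| < δ implies |(-5s^2 - 3s + 2) + 108| < ε.
(-5s^2 - 3s + 2) + 108 = -5s^2 - 3s + 110 = (s + 5)(-5s + 22).
So |(-5s^2 - 3s + 2) + 108| = |s + 5|·|-5s + 22|.
Assume first that |s + 5| < 1, so |s| < 6. Then |-5s + 22| ≤ 5·6 + 22 = 52.
Hence |(-5s^2 - 3s + 2) + 108| ≤ 52|s + 5| < ε provided |s + 5| < ε/52.
Choosing δ = min(1, ε/52) ensures both conditions, hence |(-5s^2 - 3s + 2) + 108| < ε.

δ = min(1, ε/52)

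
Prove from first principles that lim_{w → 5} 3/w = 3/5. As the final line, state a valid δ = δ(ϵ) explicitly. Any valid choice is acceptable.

Let ϵ > 0 be given. We seek δ > 0 such that 0 < |w − 5| < δ implies |3/w − (3/5)| < ϵ.
|3/w − (3/5)| = 3·|5 − w|/(5·|w|) = 3|w − 5|/(5|w|).
Require δ ≤ 5/2 so that |w| > 5 − 5/2 = 5/2, hence 5|w| > 25/2.
Then |3/w − (3/5)| < 3|w − 5|/(25/2), which is < ϵ when |w − 5| < (25/6)ϵ.
Take δ = min(5/2, (25/6)ϵ). Then 0 < |w − 5| < δ gives both |w − 5| < 5/2 and |w − 5| < (25/6)ϵ, so |3/w − (3/5)| < ϵ.

δ = min(5/2, (25/6)ϵ)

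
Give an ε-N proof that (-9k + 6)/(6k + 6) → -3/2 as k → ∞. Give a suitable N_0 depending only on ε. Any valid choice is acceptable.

Fix ε > 0. For k ≥ 1, |(-9k + 6)/(6k + 6) + 3/2| = |90|/(6(6k + 6)) = 90/(6(6k + 6)).
Since 6k + 6 ≥ 6k for k ≥ 1, this is ≤ 90/(6·6k) = (5/2)/k.
So |(-9k + 6)/(6k + 6) + 3/2| < ε whenever k > (5/2)/ε.
Take N_0 = (5/2)/ε. If k > N_0 then |(-9k + 6)/(6k + 6) + 3/2| ≤ (5/2)/k < ε.

N_0 = (5/2)/ε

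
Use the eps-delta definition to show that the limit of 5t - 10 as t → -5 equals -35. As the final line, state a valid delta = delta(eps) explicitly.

Let eps > 0 be given. We need delta > 0 so that 0 < |t + 5| < delta implies |(5t - 10) + 35| < eps.
|(5t - 10) + 35| = |5t + 25| = 5|t + 5|.
So 5|t + 5| < eps exactly when |t + 5| < eps/5.
Take delta = eps/5. If 0 < |t + 5| < delta then |(5t - 10) + 35| = 5|t + 5| < 5·(eps/5) = eps.

delta = eps/5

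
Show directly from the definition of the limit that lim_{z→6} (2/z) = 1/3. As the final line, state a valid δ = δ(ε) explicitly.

δ = min(3, 9ε)

Suppose ε > 0. We seek δ > 0 such that 0 < |z − 6| < δ implies |2/z − (1/3)| < ε.
|2/z − (1/3)| = 2·|6 − z|/(6·|z|) = 2|z − 6|/(6|z|).
Require δ ≤ 3 so that |z| > 6 − 3 = 3, hence 6|z| > 18.
Then |2/z − (1/3)| < 2|z − 6|/18, which is < ε when |z − 6| < 9ε.
Take δ = min(3, 9ε). Then 0 < |z − 6| < δ gives both |z − 6| < 3 and |z − 6| < 9ε, so |2/z − (1/3)| < ε.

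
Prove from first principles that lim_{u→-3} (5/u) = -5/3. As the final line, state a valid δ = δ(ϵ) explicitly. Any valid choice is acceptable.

δ = min(3/2, (9/10)ϵ)

Let ϵ > 0 be given. We seek δ > 0 such that 0 < |u + 3| < δ implies |5/u + 5/3| < ϵ.
|5/u + 5/3| = 5·|-3 − u|/(3·|u|) = 5|u + 3|/(3|u|).
Restrict δ ≤ 3/2. Then |u + 3| < 3/2 gives |u| > 3/2, so 3|u| > 9/2.
Then |5/u + 5/3| < 5|u + 3|/(9/2), which is < ϵ when |u + 3| < (9/10)ϵ.
Take δ = min(3/2, (9/10)ϵ). Then 0 < |u + 3| < δ gives both |u + 3| < 3/2 and |u + 3| < (9/10)ϵ, so |5/u + 5/3| < ϵ.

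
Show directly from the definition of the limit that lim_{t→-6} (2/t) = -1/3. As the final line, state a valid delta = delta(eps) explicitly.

Fix eps > 0. We seek delta > 0 such that 0 < |t + 6| < delta implies |2/t + 1/3| < eps.
|2/t + 1/3| = 2·|-6 − t|/(6·|t|) = 2|t + 6|/(6|t|).
Restrict delta ≤ 3. Then |t + 6| < 3 gives |t| > 3, so 6|t| > 18.
Then |2/t + 1/3| < 2|t + 6|/18, which is < eps when |t + 6| < 9eps.
Take delta = min(3, 9eps). Then 0 < |t + 6| < delta gives both |t + 6| < 3 and |t + 6| < 9eps, so |2/t + 1/3| < eps.

delta = min(3, 9eps)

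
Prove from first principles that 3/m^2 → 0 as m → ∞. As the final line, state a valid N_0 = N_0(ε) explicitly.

N_0 = (3/ε)^{1/2}

Fix ε > 0. For m ≥ 1, |3/m^2 − 0| = 3/m^2.
3/m^2 < ε ⇔ m^2 > 3/ε ⇔ m > (3/ε)^{1/2}.
Take N_0 = (3/ε)^{1/2}. Then m > N_0 implies 3/m^2 < ε.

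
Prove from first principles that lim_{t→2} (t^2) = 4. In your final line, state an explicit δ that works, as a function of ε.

Let ε > 0. We seek δ > 0 with 0 < |t − 2| < δ ⇒ |t^2 − 4| < ε.
Factor: t^2 − 4 = (t − 2)(t + 2), so |t^2 − 4| = |t − 2|·|t + 2|.
Restrict δ ≤ 2. Then |t − 2| < 2 gives |t| < 4, so by the triangle inequality |t + 2| ≤ 4 + 2 = 6.
Hence |t^2 − 4| ≤ 6|t − 2|, which is < ε once |t − 2| < ε/6.
Take δ = min(2, ε/6). If 0 < |t − 2| < δ then both bounds hold and |t^2 − 4| ≤ 6|t − 2| < 6·(ε/6) = ε.

δ = min(2, ε/6)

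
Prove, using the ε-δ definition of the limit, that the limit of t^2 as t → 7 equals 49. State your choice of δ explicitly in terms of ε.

Let ε > 0. We seek δ > 0 with 0 < |t − 7| < δ ⇒ |t^2 − 49| < ε.
Factor: t^2 − 49 = (t − 7)(t + 7), so |t^2 − 49| = |t − 7|·|t + 7|.
Impose δ ≤ 1 so that |t| < 8; then |t + 7| ≤ 15.
Hence |t^2 − 49| ≤ 15|t − 7|, which is < ε once |t − 7| < ε/15.
Take δ = min(1, ε/15). If 0 < |t − 7| < δ then both bounds hold and |t^2 − 49| ≤ 15|t − 7| < 15·(ε/15) = ε.

δ = min(1, ε/15)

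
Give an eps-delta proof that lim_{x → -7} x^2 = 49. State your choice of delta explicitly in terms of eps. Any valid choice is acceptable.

delta = min(2, eps/16)

Fix eps > 0. We seek delta > 0 with 0 < |x + 7| < delta ⇒ |x^2 − 49| < eps.
Factor: x^2 − 49 = (x + 7)(x - 7), so |x^2 − 49| = |x + 7|·|x - 7|.
Impose delta ≤ 2 so that |x| < 9; then |x - 7| ≤ 16.
Hence |x^2 − 49| ≤ 16|x + 7|, which is < eps once |x + 7| < eps/16.
Take delta = min(2, eps/16). If 0 < |x + 7| < delta then both bounds hold and |x^2 − 49| ≤ 16|x + 7| < 16·(eps/16) = eps.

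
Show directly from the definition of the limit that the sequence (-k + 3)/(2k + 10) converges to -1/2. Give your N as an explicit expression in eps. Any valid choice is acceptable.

N = 4/eps

Fix eps > 0. For k ≥ 1, |(-k + 3)/(2k + 10) + 1/2| = |16|/(2(2k + 10)) = 16/(2(2k + 10)).
Since 2k + 10 ≥ 2k for k ≥ 1, this is ≤ 16/(2·2k) = 4/k.
So |(-k + 3)/(2k + 10) + 1/2| < eps whenever k > 4/eps.
Take N = 4/eps. If k > N then |(-k + 3)/(2k + 10) + 1/2| ≤ 4/k < eps.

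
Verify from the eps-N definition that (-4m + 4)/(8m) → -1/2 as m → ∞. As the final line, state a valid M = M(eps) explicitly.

Fix eps > 0. For m ≥ 1, |(-4m + 4)/(8m) + 1/2| = |32|/(8(8m)) = 32/(8(8m)).
Since 8m ≥ 8m for m ≥ 1, this is ≤ 32/(8·8m) = (1/2)/m.
So |(-4m + 4)/(8m) + 1/2| < eps whenever m > (1/2)/eps.
Take M = (1/2)/eps. If m > M then |(-4m + 4)/(8m) + 1/2| ≤ (1/2)/m < eps.

M = (1/2)/eps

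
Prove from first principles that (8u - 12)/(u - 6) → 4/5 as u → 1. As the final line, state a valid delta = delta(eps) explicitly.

delta = min(5/2, (25/72)eps)

Let eps > 0. We want delta > 0 with 0 < |u − 1| < delta ⇒ |(8u - 12)/(u - 6) − (4/5)| < eps.
Combining over a common denominator, (8u - 12)/(u - 6) − (4/5) = [(8u - 12)·(-5) − (-4)·(u - 6)] / [(-5)·(u - 6)] = -36(u − 1) / ((-5)(u - 6)).
So |(8u - 12)/(u - 6) − (4/5)| = 36|u − 1| / (5·|u − 6|).
Require delta ≤ 5/2, so |u − 6| ≥ |-5| − |u − 1| > 5 − 5/2 = 5/2.
Hence |(8u - 12)/(u - 6) − (4/5)| < 36|u − 1|/(5·(5/2)) = (72/25)|u − 1|, which is < eps once |u − 1| < (25/72)eps.
Take delta = min(5/2, (25/72)eps). Then 0 < |u − 1| < delta forces both bounds, so |(8u - 12)/(u - 6) − (4/5)| < eps.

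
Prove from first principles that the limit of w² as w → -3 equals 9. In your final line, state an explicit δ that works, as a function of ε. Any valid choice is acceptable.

Let ε > 0 be given. We seek δ > 0 with 0 < |w + 3| < δ ⇒ |w² − 9| < ε.
Factor: w² − 9 = (w + 3)(w - 3), so |w² − 9| = |w + 3|·|w - 3|.
Restrict δ ≤ 1. Then |w + 3| < 1 gives |w| < 4, so by the triangle inequality |w - 3| ≤ 4 + 3 = 7.
Hence |w² − 9| ≤ 7|w + 3|, which is < ε once |w + 3| < ε/7.
Take δ = min(1, ε/7). If 0 < |w + 3| < δ then both bounds hold and |w² − 9| ≤ 7|w + 3| < 7·(ε/7) = ε.

δ = min(1, ε/7)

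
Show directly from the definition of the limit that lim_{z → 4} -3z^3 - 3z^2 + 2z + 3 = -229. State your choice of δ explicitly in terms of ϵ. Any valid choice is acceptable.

Let ϵ > 0. We want δ > 0 such that 0 < |z − 4| < δ implies |(-3z^3 - 3z^2 + 2z + 3) + 229| < ϵ.
(-3z^3 - 3z^2 + 2z + 3) + 229 = -3z^3 - 3z^2 + 2z + 232 = (z − 4)(-3z^2 - 15z - 58).
So |(-3z^3 - 3z^2 + 2z + 3) + 229| = |z − 4|·|-3z^2 - 15z - 58|.
Require δ ≤ 1. Then |z − 4| < 1 gives |z| < 5, and by the triangle inequality |-3z^2 - 15z - 58| ≤ 3·5^2 + 15·5 + 58 = 208.
Hence |(-3z^3 - 3z^2 + 2z + 3) + 229| ≤ 208|z − 4| < ϵ provided |z − 4| < ϵ/208.
Take δ = min(1, ϵ/208). Then 0 < |z − 4| < δ gives both |z − 4| < 1 and |z − 4| < ϵ/208, so |(-3z^3 - 3z^2 + 2z + 3) + 229| < ϵ.

δ = min(1, ϵ/208)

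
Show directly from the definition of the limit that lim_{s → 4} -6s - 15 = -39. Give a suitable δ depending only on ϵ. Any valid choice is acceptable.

Suppose ϵ > 0. We need δ > 0 so that 0 < |s − 4| < δ implies |(-6s - 15) + 39| < ϵ.
|(-6s - 15) + 39| = |-6s + 24| = 6|s − 4|.
So 6|s − 4| < ϵ exactly when |s − 4| < ϵ/6.
Take δ = ϵ/6. If 0 < |s − 4| < δ then |(-6s - 15) + 39| = 6|s − 4| < 6·(ϵ/6) = ϵ.

δ = ϵ/6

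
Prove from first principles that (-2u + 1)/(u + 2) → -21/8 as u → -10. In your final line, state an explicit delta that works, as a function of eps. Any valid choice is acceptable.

delta = min(4, (32/5)eps)

Fix eps > 0. We want delta > 0 with 0 < |u + 10| < delta ⇒ |(-2u + 1)/(u + 2) + 21/8| < eps.
Combining over a common denominator, (-2u + 1)/(u + 2) + 21/8 = [(-2u + 1)·(-8) − 21·(u + 2)] / [(-8)·(u + 2)] = -5(u + 10) / ((-8)(u + 2)).
So |(-2u + 1)/(u + 2) + 21/8| = 5|u + 10| / (8·|u + 2|).
Require delta ≤ 4, so |u + 2| ≥ |-8| − |u + 10| > 8 − 4 = 4.
Hence |(-2u + 1)/(u + 2) + 21/8| < 5|u + 10|/(8·4) = (5/32)|u + 10|, which is < eps once |u + 10| < (32/5)eps.
Take delta = min(4, (32/5)eps). Then 0 < |u + 10| < delta forces both bounds, so |(-2u + 1)/(u + 2) + 21/8| < eps.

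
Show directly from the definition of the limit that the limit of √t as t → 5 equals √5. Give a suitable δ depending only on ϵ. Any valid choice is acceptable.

Let ϵ > 0. We want δ > 0 such that 0 < |t − 5| < δ implies |√t − √5| < ϵ.
Rationalise: √t − √5 = (t − 5)/(√t + √5), so |√t − √5| = |t − 5|/(√t + √5).
Restrict δ ≤ 5 so that |t − 5| < 5 forces t > 0, and then √t + √5 > √5.
Hence |√t − √5| < |t − 5|/√5, which is < ϵ once |t − 5| < √5·ϵ.
Take δ = min(5, √5·ϵ). If 0 < |t − 5| < δ then t > 0 and |√t − √5| < |t − 5|/√5 < ϵ.

δ = min(5, √5·ϵ)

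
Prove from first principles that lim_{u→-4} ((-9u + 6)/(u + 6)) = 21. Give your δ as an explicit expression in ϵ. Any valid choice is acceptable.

Let ϵ > 0. We want δ > 0 with 0 < |u + 4| < δ ⇒ |(-9u + 6)/(u + 6) − 21| < ϵ.
Combining over a common denominator, (-9u + 6)/(u + 6) − 21 = [(-9u + 6)·2 − 42·(u + 6)] / [2·(u + 6)] = -60(u + 4) / (2(u + 6)).
So |(-9u + 6)/(u + 6) − 21| = 60|u + 4| / (2·|u + 6|).
Restrict δ ≤ 1. Then |u + 4| < 1 gives |u + 6| = |(u + 4) + 2| ≥ 2 − 1 = 1.
Hence |(-9u + 6)/(u + 6) − 21| < 60|u + 4|/(2·1) = 30|u + 4|, which is < ϵ once |u + 4| < (1/30)ϵ.
Take δ = min(1, (1/30)ϵ). Then 0 < |u + 4| < δ forces both bounds, so |(-9u + 6)/(u + 6) − 21| < ϵ.

δ = min(1, (1/30)ϵ)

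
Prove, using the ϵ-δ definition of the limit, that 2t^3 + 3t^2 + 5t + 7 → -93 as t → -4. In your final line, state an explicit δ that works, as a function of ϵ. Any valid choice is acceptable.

δ = min(2, ϵ/127)

Fix ϵ > 0. We want δ > 0 such that 0 < |t + 4| < δ implies |(2t^3 + 3t^2 + 5t + 7) + 93| < ϵ.
(2t^3 + 3t^2 + 5t + 7) + 93 = 2t^3 + 3t^2 + 5t + 100 = (t + 4)(2t^2 - 5t + 25).
So |(2t^3 + 3t^2 + 5t + 7) + 93| = |t + 4|·|2t^2 - 5t + 25|.
Assume first that |t + 4| < 2, so |t| < 6. Then |2t^2 - 5t + 25| ≤ 2·6^2 + 5·6 + 25 = 127.
Hence |(2t^3 + 3t^2 + 5t + 7) + 93| ≤ 127|t + 4| < ϵ provided |t + 4| < ϵ/127.
Choosing δ = min(2, ϵ/127) ensures both conditions, hence |(2t^3 + 3t^2 + 5t + 7) + 93| < ϵ.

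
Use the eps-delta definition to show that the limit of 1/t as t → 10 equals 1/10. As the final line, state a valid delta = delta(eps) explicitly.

Let eps > 0. We seek delta > 0 such that 0 < |t − 10| < delta implies |1/t − (1/10)| < eps.
|1/t − (1/10)| = |10 − t|/(10·|t|) = |t − 10|/(10|t|).
Require delta ≤ 5 so that |t| > 10 − 5 = 5, hence 10|t| > 50.
Then |1/t − (1/10)| < |t − 10|/50, which is < eps when |t − 10| < 50eps.
Take delta = min(5, 50eps). Then 0 < |t − 10| < delta gives both |t − 10| < 5 and |t − 10| < 50eps, so |1/t − (1/10)| < eps.

delta = min(5, 50eps)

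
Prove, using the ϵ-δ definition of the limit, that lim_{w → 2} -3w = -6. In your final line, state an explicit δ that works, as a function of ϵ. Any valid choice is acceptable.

δ = ϵ/3

Let ϵ > 0. We need δ > 0 so that 0 < |w − 2| < δ implies |(-3w) + 6| < ϵ.
Since (-3w) + 6 = -3(w − 2), we have |(-3w) + 6| = 3|w − 2|.
Thus it suffices that |w − 2| < ϵ/3.
Choosing δ = ϵ/3 gives |(-3w) + 6| = 3|w − 2| < ϵ whenever |w − 2| < δ.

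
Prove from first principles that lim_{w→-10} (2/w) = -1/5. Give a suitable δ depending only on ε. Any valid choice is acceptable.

δ = min(5, 25ε)

Let ε > 0. We seek δ > 0 such that 0 < |w + 10| < δ implies |2/w + 1/5| < ε.
|2/w + 1/5| = 2·|-10 − w|/(10·|w|) = 2|w + 10|/(10|w|).
Restrict δ ≤ 5. Then |w + 10| < 5 gives |w| > 5, so 10|w| > 50.
Then |2/w + 1/5| < 2|w + 10|/50, which is < ε when |w + 10| < 25ε.
Take δ = min(5, 25ε). Then 0 < |w + 10| < δ gives both |w + 10| < 5 and |w + 10| < 25ε, so |2/w + 1/5| < ε.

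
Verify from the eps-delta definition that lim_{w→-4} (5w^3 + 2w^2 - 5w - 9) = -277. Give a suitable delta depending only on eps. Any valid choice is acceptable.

delta = min(2, eps/355)

Let eps > 0 be given. We want delta > 0 such that 0 < |w + 4| < delta implies |(5w^3 + 2w^2 - 5w - 9) + 277| < eps.
(5w^3 + 2w^2 - 5w - 9) + 277 = 5w^3 + 2w^2 - 5w + 268 = (w + 4)(5w^2 - 18w + 67).
So |(5w^3 + 2w^2 - 5w - 9) + 277| = |w + 4|·|5w^2 - 18w + 67|.
Assume first that |w + 4| < 2, so |w| < 6. Then |5w^2 - 18w + 67| ≤ 5·6^2 + 18·6 + 67 = 355.
Hence |(5w^3 + 2w^2 - 5w - 9) + 277| ≤ 355|w + 4| < eps provided |w + 4| < eps/355.
Choosing delta = min(2, eps/355) ensures both conditions, hence |(5w^3 + 2w^2 - 5w - 9) + 277| < eps.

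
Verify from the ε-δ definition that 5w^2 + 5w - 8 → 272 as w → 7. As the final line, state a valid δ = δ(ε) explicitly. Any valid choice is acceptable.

δ = min(2, ε/85)

Suppose ε > 0. We want δ > 0 such that 0 < |w − 7| < δ implies |(5w^2 + 5w - 8) − 272| < ε.
(5w^2 + 5w - 8) − 272 = 5w^2 + 5w - 280 = (w − 7)(5w + 40).
So |(5w^2 + 5w - 8) − 272| = |w − 7|·|5w + 40|.
Require δ ≤ 2. Then |w − 7| < 2 gives |w| < 9, and by the triangle inequality |5w + 40| ≤ 5·9 + 40 = 85.
Hence |(5w^2 + 5w - 8) − 272| ≤ 85|w − 7| < ε provided |w − 7| < ε/85.
Choosing δ = min(2, ε/85) ensures both conditions, hence |(5w^2 + 5w - 8) − 272| < ε.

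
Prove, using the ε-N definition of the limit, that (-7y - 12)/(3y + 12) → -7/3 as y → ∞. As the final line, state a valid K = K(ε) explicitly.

Let ε > 0 be given. We seek K > 0 such that y > K implies |(-7y - 12)/(3y + 12) + 7/3| < ε.
(-7y - 12)/(3y + 12) + 7/3 = (3(-7y - 12) − (-7)(3y + 12)) / (3(3y + 12)) = 48/(3(3y + 12)).
For y > 0 we have 3y + 12 > 3y, so |(-7y - 12)/(3y + 12) + 7/3| = 48/(3(3y + 12)) < 48/(3·3y) = (16/3)/y.
Thus |(-7y - 12)/(3y + 12) + 7/3| < ε whenever y > (16/3)/ε.
Take K = (16/3)/ε. If y > K then |(-7y - 12)/(3y + 12) + 7/3| < (16/3)/y < ε.

K = (16/3)/ε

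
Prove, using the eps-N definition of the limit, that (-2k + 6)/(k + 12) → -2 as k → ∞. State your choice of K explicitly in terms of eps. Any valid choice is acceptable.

Let eps > 0 be given. For k ≥ 1, |(-2k + 6)/(k + 12) + 2| = |30|/((k + 12)) = 30/((k + 12)).
Since k + 12 ≥ k for k ≥ 1, this is ≤ 30/(k) = 30/k.
So |(-2k + 6)/(k + 12) + 2| < eps whenever k > 30/eps.
Take K = 30/eps. If k > K then |(-2k + 6)/(k + 12) + 2| ≤ 30/k < eps.

K = 30/eps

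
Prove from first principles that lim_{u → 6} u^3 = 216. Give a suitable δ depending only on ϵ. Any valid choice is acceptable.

δ = min(1, ϵ/127)

Let ϵ > 0. We seek δ > 0 with 0 < |u − 6| < δ ⇒ |u^3 − 216| < ϵ.
Factor: u^3 − 216 = (u − 6)(u^2 + 6u + 36), so |u^3 − 216| = |u − 6|·|u^2 + 6u + 36|.
Impose δ ≤ 1 so that |u| < 7; then |u^2 + 6u + 36| ≤ 127.
Hence |u^3 − 216| ≤ 127|u − 6|, which is < ϵ once |u − 6| < ϵ/127.
Take δ = min(1, ϵ/127). If 0 < |u − 6| < δ then both bounds hold and |u^3 − 216| ≤ 127|u − 6| < 127·(ϵ/127) = ϵ.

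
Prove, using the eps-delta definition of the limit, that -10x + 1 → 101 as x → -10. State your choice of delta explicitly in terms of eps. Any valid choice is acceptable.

Suppose eps > 0. We need delta > 0 so that 0 < |x + 10| < delta implies |(-10x + 1) − 101| < eps.
|(-10x + 1) − 101| = |-10x - 100| = 10|x + 10|.
So 10|x + 10| < eps exactly when |x + 10| < eps/10.
Take delta = eps/10. If 0 < |x + 10| < delta then |(-10x + 1) − 101| = 10|x + 10| < 10·(eps/10) = eps.

delta = eps/10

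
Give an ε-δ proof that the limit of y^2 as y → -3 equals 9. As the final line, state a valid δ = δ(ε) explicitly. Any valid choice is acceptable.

δ = min(2, ε/8)

Let ε > 0 be given. We seek δ > 0 with 0 < |y + 3| < δ ⇒ |y^2 − 9| < ε.
Factor: y^2 − 9 = (y + 3)(y - 3), so |y^2 − 9| = |y + 3|·|y - 3|.
Impose δ ≤ 2 so that |y| < 5; then |y - 3| ≤ 8.
Hence |y^2 − 9| ≤ 8|y + 3|, which is < ε once |y + 3| < ε/8.
Take δ = min(2, ε/8). If 0 < |y + 3| < δ then both bounds hold and |y^2 − 9| ≤ 8|y + 3| < 8·(ε/8) = ε.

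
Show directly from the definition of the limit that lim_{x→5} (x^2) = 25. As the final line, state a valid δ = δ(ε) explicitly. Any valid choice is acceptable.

Fix ε > 0. We seek δ > 0 with 0 < |x − 5| < δ ⇒ |x^2 − 25| < ε.
Factor: x^2 − 25 = (x − 5)(x + 5), so |x^2 − 25| = |x − 5|·|x + 5|.
Restrict δ ≤ 1. Then |x − 5| < 1 gives |x| < 6, so by the triangle inequality |x + 5| ≤ 6 + 5 = 11.
Hence |x^2 − 25| ≤ 11|x − 5|, which is < ε once |x − 5| < ε/11.
Take δ = min(1, ε/11). If 0 < |x − 5| < δ then both bounds hold and |x^2 − 25| ≤ 11|x − 5| < 11·(ε/11) = ε.

δ = min(1, ε/11)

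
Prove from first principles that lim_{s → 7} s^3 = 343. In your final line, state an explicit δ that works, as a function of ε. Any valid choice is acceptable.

Fix ε > 0. We seek δ > 0 with 0 < |s − 7| < δ ⇒ |s^3 − 343| < ε.
Factor: s^3 − 343 = (s − 7)(s^2 + 7s + 49), so |s^3 − 343| = |s − 7|·|s^2 + 7s + 49|.
Restrict δ ≤ 1. Then |s − 7| < 1 gives |s| < 8, so by the triangle inequality |s^2 + 7s + 49| ≤ 8^2 + 7·8 + 49 = 169.
Hence |s^3 − 343| ≤ 169|s − 7|, which is < ε once |s − 7| < ε/169.
Take δ = min(1, ε/169). If 0 < |s − 7| < δ then both bounds hold and |s^3 − 343| ≤ 169|s − 7| < 169·(ε/169) = ε.

δ = min(1, ε/169)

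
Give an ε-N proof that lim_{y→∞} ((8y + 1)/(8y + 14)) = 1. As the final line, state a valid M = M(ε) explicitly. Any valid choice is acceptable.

Suppose ε > 0. We seek M > 0 such that y > M implies |(8y + 1)/(8y + 14) − 1| < ε.
(8y + 1)/(8y + 14) − 1 = (8(8y + 1) − 8(8y + 14)) / (8(8y + 14)) = -104/(8(8y + 14)).
For y > 0 we have 8y + 14 > 8y, so |(8y + 1)/(8y + 14) − 1| = 104/(8(8y + 14)) < 104/(8·8y) = (13/8)/y.
Thus |(8y + 1)/(8y + 14) − 1| < ε whenever y > (13/8)/ε.
Take M = (13/8)/ε. If y > M then |(8y + 1)/(8y + 14) − 1| < (13/8)/y < ε.

M = (13/8)/ε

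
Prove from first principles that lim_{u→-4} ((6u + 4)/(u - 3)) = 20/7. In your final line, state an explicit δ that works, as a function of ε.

Let ε > 0. We want δ > 0 with 0 < |u + 4| < δ ⇒ |(6u + 4)/(u - 3) − (20/7)| < ε.
Combining over a common denominator, (6u + 4)/(u - 3) − (20/7) = [(6u + 4)·(-7) − (-20)·(u - 3)] / [(-7)·(u - 3)] = -22(u + 4) / ((-7)(u - 3)).
So |(6u + 4)/(u - 3) − (20/7)| = 22|u + 4| / (7·|u − 3|).
Require δ ≤ 7/2, so |u − 3| ≥ |-7| − |u + 4| > 7 − 7/2 = 7/2.
Hence |(6u + 4)/(u - 3) − (20/7)| < 22|u + 4|/(7·(7/2)) = (44/49)|u + 4|, which is < ε once |u + 4| < (49/44)ε.
Take δ = min(7/2, (49/44)ε). Then 0 < |u + 4| < δ forces both bounds, so |(6u + 4)/(u - 3) − (20/7)| < ε.

δ = min(7/2, (49/44)ε)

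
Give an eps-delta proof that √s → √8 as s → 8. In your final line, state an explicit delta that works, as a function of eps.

Fix eps > 0. We want delta > 0 such that 0 < |s − 8| < delta implies |√s − √8| < eps.
Rationalise: √s − √8 = (s − 8)/(√s + √8), so |√s − √8| = |s − 8|/(√s + √8).
Restrict delta ≤ 8 so that |s − 8| < 8 forces s > 0, and then √s + √8 > √8.
Hence |√s − √8| < |s − 8|/√8, which is < eps once |s − 8| < √8·eps.
Take delta = min(8, √8·eps). If 0 < |s − 8| < delta then s > 0 and |√s − √8| < |s − 8|/√8 < eps.

delta = min(8, √8·eps)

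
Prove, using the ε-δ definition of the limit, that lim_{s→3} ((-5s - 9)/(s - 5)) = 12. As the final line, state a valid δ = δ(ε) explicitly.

δ = min(1, (1/17)ε)

Fix ε > 0. We want δ > 0 with 0 < |s − 3| < δ ⇒ |(-5s - 9)/(s - 5) − 12| < ε.
Combining over a common denominator, (-5s - 9)/(s - 5) − 12 = [(-5s - 9)·(-2) − (-24)·(s - 5)] / [(-2)·(s - 5)] = 34(s − 3) / ((-2)(s - 5)).
So |(-5s - 9)/(s - 5) − 12| = 34|s − 3| / (2·|s − 5|).
Restrict δ ≤ 1. Then |s − 3| < 1 gives |s − 5| = |(s − 3) + (-2)| ≥ 2 − 1 = 1.
Hence |(-5s - 9)/(s - 5) − 12| < 34|s − 3|/(2·1) = 17|s − 3|, which is < ε once |s − 3| < (1/17)ε.
Take δ = min(1, (1/17)ε). Then 0 < |s − 3| < δ forces both bounds, so |(-5s - 9)/(s - 5) − 12| < ε.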